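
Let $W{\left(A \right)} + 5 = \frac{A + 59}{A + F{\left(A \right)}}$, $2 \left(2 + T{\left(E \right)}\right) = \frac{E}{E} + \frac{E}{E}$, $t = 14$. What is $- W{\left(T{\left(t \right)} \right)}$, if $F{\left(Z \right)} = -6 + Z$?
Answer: $\frac{49}{4} \approx 12.25$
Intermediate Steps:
$T{\left(E \right)} = -1$ ($T{\left(E \right)} = -2 + \frac{\frac{E}{E} + \frac{E}{E}}{2} = -2 + \frac{1 + 1}{2} = -2 + \frac{1}{2} \cdot 2 = -2 + 1 = -1$)
$W{\left(A \right)} = -5 + \frac{59 + A}{-6 + 2 A}$ ($W{\left(A \right)} = -5 + \frac{A + 59}{A + \left(-6 + A\right)} = -5 + \frac{59 + A}{-6 + 2 A}$)
$- W{\left(T{\left(t \right)} \right)} = - \frac{89 - -9}{2 \left(-3 - 1\right)} = - \frac{89 + 9}{2 \left(-4\right)} = - \frac{\left(-1\right) 98}{2 \cdot 4} = \left(-1\right) \left(- \frac{49}{4}\right) = \frac{49}{4}$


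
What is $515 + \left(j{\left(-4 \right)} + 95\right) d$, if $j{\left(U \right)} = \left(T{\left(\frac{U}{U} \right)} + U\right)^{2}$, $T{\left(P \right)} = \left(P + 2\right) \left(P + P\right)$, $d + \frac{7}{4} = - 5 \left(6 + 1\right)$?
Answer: $- \frac{12493}{4} \approx -3123.3$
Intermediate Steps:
$d = - \frac{147}{4}$ ($d = - \frac{7}{4} - 5 \left(6 + 1\right) = - \frac{7}{4} - 35 = - \frac{147}{4} \approx -36.75$)
$T{\left(P \right)} = 2 P \left(2 + P\right)$ ($T{\left(P \right)} = \left(2 + P\right) 2 P = 2 P \left(2 + P\right)$)
$j{\left(U \right)} = \left(6 + U\right)^{2}$ ($j{\left(U \right)} = \left(2 \frac{U}{U} \left(2 + \frac{U}{U}\right) + U\right)^{2} = \left(2 \cdot 1 \left(2 + 1\right) + U\right)^{2} = \left(2 \cdot 1 \cdot 3 + U\right)^{2} = \left(6 + U\right)^{2}$)
$515 + \left(j{\left(-4 \right)} + 95\right) d = 515 + \left(\left(6 - 4\right)^{2} + 95\right) \left(- \frac{147}{4}\right) = 515 + \left(2^{2} + 95\right) \left(- \frac{147}{4}\right) = 515 + \left(4 + 95\right) \left(- \frac{147}{4}\right) = 515 + 99 \left(- \frac{147}{4}\right) = 515 - \frac{14553}{4} = - \frac{12493}{4}$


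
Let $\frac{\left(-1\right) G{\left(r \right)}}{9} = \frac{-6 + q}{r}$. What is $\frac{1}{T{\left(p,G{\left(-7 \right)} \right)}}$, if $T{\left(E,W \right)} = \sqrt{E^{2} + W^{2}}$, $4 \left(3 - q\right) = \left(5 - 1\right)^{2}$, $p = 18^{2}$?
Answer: $\frac{\sqrt{1297}}{11673} \approx 0.0030852$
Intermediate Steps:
$p = 324$
$q = -1$ ($q = 3 - \frac{\left(5 - 1\right)^{2}}{4} = 3 - \frac{4^{2}}{4} = 3 - 4 = -1$)
$G{\left(r \right)} = \frac{63}{r}$ ($G{\left(r \right)} = - 9 \frac{-6 - 1}{r} = - 9 \left(- \frac{7}{r}\right) = \frac{63}{r}$)
$\frac{1}{T{\left(p,G{\left(-7 \right)} \right)}} = \frac{1}{\sqrt{324^{2} + \left(\frac{63}{-7}\right)^{2}}} = \frac{1}{\sqrt{104976 + \left(63 \left(- \frac{1}{7}\right)\right)^{2}}} = \frac{1}{\sqrt{104976 + \left(-9\right)^{2}}} = \frac{1}{\sqrt{104976 + 81}} = \frac{1}{\sqrt{105057}} = \frac{1}{9 \sqrt{1297}} = \frac{\sqrt{1297}}{11673}$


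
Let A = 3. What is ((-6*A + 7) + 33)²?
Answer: 484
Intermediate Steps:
((-6*A + 7) + 33)² = ((-6*3 + 7) + 33)² = ((-18 + 7) + 33)² = (-11 + 33)² = 22² = 484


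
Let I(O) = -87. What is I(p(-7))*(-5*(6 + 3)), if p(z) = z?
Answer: 3915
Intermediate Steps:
I(p(-7))*(-5*(6 + 3)) = -(-435)*(6 + 3) = -(-435)*9 = -87*(-45) = 3915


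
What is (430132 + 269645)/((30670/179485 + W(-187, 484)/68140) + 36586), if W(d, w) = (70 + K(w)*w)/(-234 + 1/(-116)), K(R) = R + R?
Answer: 11615818116082257675/607304848729119634 ≈ 19.127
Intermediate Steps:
K(R) = 2*R
W(d, w) = -1624/5429 - 232*w**2/27145 (W(d, w) = (70 + (2*w)*w)/(-234 + 1/(-116)) = (70 + 2*w**2)/(-234 - 1/116) = (70 + 2*w**2)/(-27145/116) = (70 + 2*w**2)*(-116/27145) = -1624/5429 - 232*w**2/27145)
(430132 + 269645)/((30670/179485 + W(-187, 484)/68140) + 36586) = (430132 + 269645)/((30670/179485 + (-1624/5429 - 232/27145*484**2)/68140) + 36586) = 699777/((30670*(1/179485) + (-1624/5429 - 232/27145*234256)*(1/68140)) + 36586) = 699777/((6134/35897 + (-1624/5429 - 54347392/27145)*(1/68140)) + 36586) = 699777/((6134/35897 - 54355512/27145*1/68140) + 36586) = 699777/((6134/35897 - 13588878/462415075) + 36586) = 699777/(2348654116484/16599313947275 + 36586) = 699777/(607304848729119634/16599313947275) = 699777*(16599313947275/607304848729119634) = 11615818116082257675/607304848729119634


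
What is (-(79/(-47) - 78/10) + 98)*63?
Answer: 1591254/235 ≈ 6771.3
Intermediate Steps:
(-(79/(-47) - 78/10) + 98)*63 = (-(79*(-1/47) - 78*⅒) + 98)*63 = (-(-79/47 - 39/5) + 98)*63 = (-1*(-2228/235) + 98)*63 = (2228/235 + 98)*63 = (25258/235)*63 = 1591254/235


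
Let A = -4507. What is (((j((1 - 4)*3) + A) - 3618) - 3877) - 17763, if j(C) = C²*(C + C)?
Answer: -31223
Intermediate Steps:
j(C) = 2*C³ (j(C) = C²*(2*C) = 2*C³)
(((j((1 - 4)*3) + A) - 3618) - 3877) - 17763 = (((2*((1 - 4)*3)³ - 4507) - 3618) - 3877) - 17763 = (((2*(-3*3)³ - 4507) - 3618) - 3877) - 17763 = (((2*(-9)³ - 4507) - 3618) - 3877) - 17763 = (((2*(-729) - 4507) - 3618) - 3877) - 17763 = (((-1458 - 4507) - 3618) - 3877) - 17763 = ((-5965 - 3618) - 3877) - 17763 = (-9583 - 3877) - 17763 = -13460 - 17763 = -31223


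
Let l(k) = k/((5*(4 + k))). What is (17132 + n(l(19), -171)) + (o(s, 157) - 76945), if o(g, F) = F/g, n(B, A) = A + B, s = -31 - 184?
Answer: -296623674/4945 ≈ -59985.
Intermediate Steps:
s = -215
l(k) = k/(20 + 5*k)
(17132 + n(l(19), -171)) + (o(s, 157) - 76945) = (17132 + (-171 + (⅕)*19/(4 + 19))) + (157/(-215) - 76945) = (17132 + (-171 + (⅕)*19/23)) + (157*(-1/215) - 76945) = (17132 + (-171 + (⅕)*19*(1/23))) + (-157/215 - 76945) = (17132 + (-171 + 19/115)) - 16543332/215 = (17132 - 19646/115) - 16543332/215 = 1950534/115 - 16543332/215 = -296623674/4945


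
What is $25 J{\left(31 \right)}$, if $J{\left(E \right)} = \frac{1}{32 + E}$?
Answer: $\frac{25}{63} \approx 0.39683$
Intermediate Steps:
$25 J{\left(31 \right)} = \frac{25}{32 + 31} = \frac{25}{63}$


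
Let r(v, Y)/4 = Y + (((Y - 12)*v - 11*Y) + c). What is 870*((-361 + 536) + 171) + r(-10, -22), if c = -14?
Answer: 303204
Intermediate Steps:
r(v, Y) = -56 - 40*Y + 4*v*(-12 + Y) (r(v, Y) = 4*(Y + (((Y - 12)*v - 11*Y) - 14)) = 4*(Y + (((-12 + Y)*v - 11*Y) - 14)) = 4*(Y + ((v*(-12 + Y) - 11*Y) - 14)) = 4*(Y + ((-11*Y + v*(-12 + Y)) - 14)) = 4*(Y + (-14 - 11*Y + v*(-12 + Y))) = 4*(-14 - 10*Y + v*(-12 + Y)) = -56 - 40*Y + 4*v*(-12 + Y))
870*((-361 + 536) + 171) + r(-10, -22) = 870*((-361 + 536) + 171) + (-56 - 48*(-10) - 40*(-22) + 4*(-22)*(-10)) = 870*(175 + 171) + (-56 + 480 + 880 + 880) = 870*346 + 2184 = 301020 + 2184 = 303204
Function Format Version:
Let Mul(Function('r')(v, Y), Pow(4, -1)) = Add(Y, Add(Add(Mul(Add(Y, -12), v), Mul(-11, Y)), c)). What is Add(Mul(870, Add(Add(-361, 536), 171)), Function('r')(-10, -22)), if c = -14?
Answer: 303204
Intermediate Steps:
Function('r')(v, Y) = Add(-56, Mul(-40, Y), Mul(4, v, Add(-12, Y))) (Function('r')(v, Y) = Mul(4, Add(Y, Add(Add(Mul(Add(Y, -12), v), Mul(-11, Y)), -14))) = Mul(4, Add(Y, Add(Add(Mul(Add(-12, Y), v), Mul(-11, Y)), -14))) = Mul(4, Add(Y, Add(Add(Mul(v, Add(-12, Y)), Mul(-11, Y)), -14))) = Mul(4, Add(Y, Add(Add(Mul(-11, Y), Mul(v, Add(-12, Y))), -14))) = Mul(4, Add(Y, Add(-14, Mul(-11, Y), Mul(v, Add(-12, Y))))) = Mul(4, Add(-14, Mul(-10, Y), Mul(v, Add(-12, Y)))) = Add(-56, Mul(-40, Y), Mul(4, v, Add(-12, Y))))
Add(Mul(870, Add(Add(-361, 536), 171)), Function('r')(-10, -22)) = Add(Mul(870, Add(Add(-361, 536), 171)), Add(-56, Mul(-48, -10), Mul(-40, -22), Mul(4, -22, -10))) = Add(Mul(870, Add(175, 171)), Add(-56, 480, 880, 880)) = Add(Mul(870, 346), 2184) = Add(301020, 2184) = 303204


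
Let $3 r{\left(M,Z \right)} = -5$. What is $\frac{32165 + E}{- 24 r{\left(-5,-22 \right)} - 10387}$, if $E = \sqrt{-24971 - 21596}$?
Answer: $- \frac{32165}{10347} - \frac{i \sqrt{46567}}{10347} \approx -3.1086 - 0.020856 i$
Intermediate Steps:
$E = i \sqrt{46567}$ ($E = \sqrt{-46567} = i \sqrt{46567} \approx 215.79 i$)
$r{\left(M,Z \right)} = - \frac{5}{3}$ ($r{\left(M,Z \right)} = \frac{1}{3} \left(-5\right) = - \frac{5}{3}$)
$\frac{32165 + E}{- 24 r{\left(-5,-22 \right)} - 10387} = \frac{32165 + i \sqrt{46567}}{\left(-24\right) \left(- \frac{5}{3}\right) - 10387} = \frac{32165 + i \sqrt{46567}}{40 - 10387} = \frac{32165 + i \sqrt{46567}}{-10347} = \left(32165 + i \sqrt{46567}\right) \left(- \frac{1}{10347}\right) = - \frac{32165}{10347} - \frac{i \sqrt{46567}}{10347}$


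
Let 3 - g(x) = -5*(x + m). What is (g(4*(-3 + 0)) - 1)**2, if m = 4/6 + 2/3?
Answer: 23716/9 ≈ 2635.1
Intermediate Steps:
m = 4/3 (m = 4*(1/6) + 2*(1/3) = 2/3 + 2/3 = 4/3 ≈ 1.3333)
g(x) = 29/3 + 5*x (g(x) = 3 - (-5)*(x + 4/3) = 3 - (-5)*(4/3 + x) = 3 - (-20/3 - 5*x) = 3 + (20/3 + 5*x) = 29/3 + 5*x)
(g(4*(-3 + 0)) - 1)**2 = ((29/3 + 5*(4*(-3 + 0))) - 1)**2 = ((29/3 + 5*(4*(-3))) - 1)**2 = ((29/3 + 5*(-12)) - 1)**2 = ((29/3 - 60) - 1)**2 = (-151/3 - 1)**2 = (-154/3)**2 = 23716/9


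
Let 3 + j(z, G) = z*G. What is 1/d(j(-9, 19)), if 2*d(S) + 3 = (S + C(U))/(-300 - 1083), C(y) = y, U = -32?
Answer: -2766/3943 ≈ -0.70150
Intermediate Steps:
j(z, G) = -3 + G*z (j(z, G) = -3 + z*G = -3 + G*z)
d(S) = -4117/2766 - S/2766 (d(S) = -3/2 + ((S - 32)/(-300 - 1083))/2 = -3/2 + ((-32 + S)/(-1383))/2 = -3/2 + ((-32 + S)*(-1/1383))/2 = -3/2 + (32/1383 - S/1383)/2 = -3/2 + (16/1383 - S/2766) = -4117/2766 - S/2766)
1/d(j(-9, 19)) = 1/(-4117/2766 - (-3 + 19*(-9))/2766) = 1/(-4117/2766 - (-3 - 171)/2766) = 1/(-4117/2766 - 1/2766*(-174)) = 1/(-4117/2766 + 29/461) = 1/(-3943/2766) = -2766/3943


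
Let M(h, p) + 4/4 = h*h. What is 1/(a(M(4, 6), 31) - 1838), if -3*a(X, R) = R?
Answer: -3/5545 ≈ -0.00054103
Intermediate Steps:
M(h, p) = -1 + h**2 (M(h, p) = -1 + h*h = -1 + h**2)
a(X, R) = -R/3
1/(a(M(4, 6), 31) - 1838) = 1/(-1/3*31 - 1838) = 1/(-31/3 - 1838) = 1/(-5545/3) = -3/5545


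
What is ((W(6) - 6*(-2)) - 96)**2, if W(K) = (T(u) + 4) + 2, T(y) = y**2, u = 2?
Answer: 5476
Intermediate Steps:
W(K) = 10 (W(K) = (2**2 + 4) + 2 = (4 + 4) + 2 = 8 + 2 = 10)
((W(6) - 6*(-2)) - 96)**2 = ((10 - 6*(-2)) - 96)**2 = ((10 + 12) - 96)**2 = (22 - 96)**2 = (-74)**2 = 5476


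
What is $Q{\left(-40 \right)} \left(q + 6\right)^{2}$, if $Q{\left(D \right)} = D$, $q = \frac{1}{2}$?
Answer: $-1690$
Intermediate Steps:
$q = \frac{1}{2} \approx 0.5$
$Q{\left(-40 \right)} \left(q + 6\right)^{2} = - 40 \left(\frac{1}{2} + 6\right)^{2} = - 40 \left(\frac{13}{2}\right)^{2} = \left(-40\right) \frac{169}{4} = -1690$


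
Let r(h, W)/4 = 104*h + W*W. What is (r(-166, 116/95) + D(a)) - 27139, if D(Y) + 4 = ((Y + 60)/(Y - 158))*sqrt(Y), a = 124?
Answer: -868142151/9025 - 184*sqrt(31)/17 ≈ -96253.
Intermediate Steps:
r(h, W) = 4*W**2 + 416*h (r(h, W) = 4*(104*h + W*W) = 4*(104*h + W**2) = 4*(W**2 + 104*h) = 4*W**2 + 416*h)
D(Y) = -4 + sqrt(Y)*(60 + Y)/(-158 + Y) (D(Y) = -4 + ((Y + 60)/(Y - 158))*sqrt(Y) = -4 + ((60 + Y)/(-158 + Y))*sqrt(Y) = -4 + sqrt(Y)*(60 + Y)/(-158 + Y))
(r(-166, 116/95) + D(a)) - 27139 = ((4*(116/95)**2 + 416*(-166)) + (632 + 124**(3/2) - 4*124 + 60*sqrt(124))/(-158 + 124)) - 27139 = ((4*(116*(1/95))**2 - 69056) + (632 + 248*sqrt(31) - 496 + 60*(2*sqrt(31)))/(-34)) - 27139 = ((4*(116/95)**2 - 69056) - (632 + 248*sqrt(31) - 496 + 120*sqrt(31))/34) - 27139 = ((4*(13456/9025) - 69056) - (136 + 368*sqrt(31))/34) - 27139 = ((53824/9025 - 69056) + (-4 - 184*sqrt(31)/17)) - 27139 = (-623176576/9025 + (-4 - 184*sqrt(31)/17)) - 27139 = (-623212676/9025 - 184*sqrt(31)/17) - 27139 = -868142151/9025 - 184*sqrt(31)/17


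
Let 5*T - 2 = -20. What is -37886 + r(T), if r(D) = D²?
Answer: -946826/25 ≈ -37873.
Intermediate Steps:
T = -18/5 (T = ⅖ + (⅕)*(-20) = ⅖ - 4 = -18/5 ≈ -3.6000)
-37886 + r(T) = -37886 + (-18/5)² = -37886 + 324/25 = -946826/25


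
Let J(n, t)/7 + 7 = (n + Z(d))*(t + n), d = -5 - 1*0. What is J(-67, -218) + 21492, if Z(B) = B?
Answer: 165083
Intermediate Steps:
d = -5 (d = -5 + 0 = -5)
J(n, t) = -49 + 7*(-5 + n)*(n + t) (J(n, t) = -49 + 7*((n - 5)*(t + n)) = -49 + 7*((-5 + n)*(n + t)) = -49 + 7*(-5 + n)*(n + t))
J(-67, -218) + 21492 = (-49 - 35*(-67) - 35*(-218) + 7*(-67)² + 7*(-67)*(-218)) + 21492 = (-49 + 2345 + 7630 + 7*4489 + 102242) + 21492 = (-49 + 2345 + 7630 + 31423 + 102242) + 21492 = 143591 + 21492 = 165083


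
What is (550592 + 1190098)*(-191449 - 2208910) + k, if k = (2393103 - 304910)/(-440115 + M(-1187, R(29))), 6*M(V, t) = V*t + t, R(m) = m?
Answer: -242983747907239713/58154 ≈ -4.1783e+12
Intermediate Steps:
M(V, t) = t/6 + V*t/6 (M(V, t) = (V*t + t)/6 = (t + V*t)/6 = t/6 + V*t/6)
k = -272373/58154 (k = (2393103 - 304910)/(-440115 + (1/6)*29*(1 - 1187)) = 2088193/(-440115 + (1/6)*29*(-1186)) = 2088193/(-440115 - 17197/3) = 2088193/(-1337542/3) = 2088193*(-3/1337542) = -272373/58154 ≈ -4.6836)
(550592 + 1190098)*(-191449 - 2208910) + k = (550592 + 1190098)*(-191449 - 2208910) - 272373/58154 = 1740690*(-2400359) - 272373/58154 = -4178280907710 - 272373/58154 = -242983747907239713/58154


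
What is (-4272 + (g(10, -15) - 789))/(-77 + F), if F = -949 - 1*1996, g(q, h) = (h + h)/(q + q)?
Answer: 10125/6044 ≈ 1.6752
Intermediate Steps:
g(q, h) = h/q (g(q, h) = (2*h)/((2*q)) = (2*h)*(1/(2*q)) = h/q)
F = -2945 (F = -949 - 1996 = -2945)
(-4272 + (g(10, -15) - 789))/(-77 + F) = (-4272 + (-15/10 - 789))/(-77 - 2945) = (-4272 + (-15*⅒ - 789))/(-3022) = (-4272 + (-3/2 - 789))*(-1/3022) = (-4272 - 1581/2)*(-1/3022) = -10125/2*(-1/3022) = 10125/6044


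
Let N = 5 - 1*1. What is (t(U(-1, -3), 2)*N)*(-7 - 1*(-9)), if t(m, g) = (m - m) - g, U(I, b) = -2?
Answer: -16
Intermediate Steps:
t(m, g) = -g (t(m, g) = 0 - g = -g)
N = 4 (N = 5 - 1 = 4)
(t(U(-1, -3), 2)*N)*(-7 - 1*(-9)) = (-1*2*4)*(-7 - 1*(-9)) = (-2*4)*(-7 + 9) = -8*2 = -16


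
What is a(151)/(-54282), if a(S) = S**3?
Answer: -3442951/54282 ≈ -63.427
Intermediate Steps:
a(151)/(-54282) = 151**3/(-54282) = 3442951*(-1/54282) = -3442951/54282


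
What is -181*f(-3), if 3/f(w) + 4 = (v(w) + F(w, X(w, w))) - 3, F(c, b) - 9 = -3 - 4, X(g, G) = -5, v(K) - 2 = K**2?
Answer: -181/2 ≈ -90.500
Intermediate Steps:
v(K) = 2 + K**2
F(c, b) = 2 (F(c, b) = 9 + (-3 - 4) = 9 - 7 = 2)
f(w) = 3/(-3 + w**2) (f(w) = 3/(-4 + (((2 + w**2) + 2) - 3)) = 3/(-4 + ((4 + w**2) - 3)) = 3/(-4 + (1 + w**2)) = 3/(-3 + w**2))
-181*f(-3) = -543/(-3 + (-3)**2) = -543/(-3 + 9) = -543/6 = -181*1/2 = -181/2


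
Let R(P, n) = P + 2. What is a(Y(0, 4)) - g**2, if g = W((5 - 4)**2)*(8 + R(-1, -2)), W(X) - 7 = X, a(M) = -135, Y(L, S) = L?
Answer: -5319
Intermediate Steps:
R(P, n) = 2 + P
W(X) = 7 + X
g = 72 (g = (7 + (5 - 4)**2)*(8 + (2 - 1)) = (7 + 1**2)*(8 + 1) = (7 + 1)*9 = 8*9 = 72)
a(Y(0, 4)) - g**2 = -135 - 1*72**2 = -135 - 1*5184 = -135 - 5184 = -5319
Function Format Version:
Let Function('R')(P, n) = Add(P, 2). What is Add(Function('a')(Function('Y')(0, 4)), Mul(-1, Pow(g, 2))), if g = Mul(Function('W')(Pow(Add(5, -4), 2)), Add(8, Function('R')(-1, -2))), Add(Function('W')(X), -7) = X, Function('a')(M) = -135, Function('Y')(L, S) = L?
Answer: -5319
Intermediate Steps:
Function('R')(P, n) = Add(2, P)
Function('W')(X) = Add(7, X)
g = 72 (g = Mul(Add(7, Pow(Add(5, -4), 2)), Add(8, Add(2, -1))) = Mul(Add(7, Pow(1, 2)), Add(8, 1)) = Mul(Add(7, 1), 9) = Mul(8, 9) = 72)
Add(Function('a')(Function('Y')(0, 4)), Mul(-1, Pow(g, 2))) = Add(-135, Mul(-1, Pow(72, 2))) = Add(-135, Mul(-1, 5184)) = Add(-135, -5184) = -5319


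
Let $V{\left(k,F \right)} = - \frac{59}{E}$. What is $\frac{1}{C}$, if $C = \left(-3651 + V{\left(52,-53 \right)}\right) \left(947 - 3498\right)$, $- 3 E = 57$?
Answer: $\frac{19}{176809810} \approx 1.0746 \cdot 10^{-7}$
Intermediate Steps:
$E = -19$ ($E = \left(- \frac{1}{3}\right) 57 = -19$)
$V{\left(k,F \right)} = \frac{59}{19}$ ($V{\left(k,F \right)} = - \frac{59}{-19} = \left(-59\right) \left(- \frac{1}{19}\right) = \frac{59}{19}$)
$C = \frac{176809810}{19}$ ($C = \left(-3651 + \frac{59}{19}\right) \left(947 - 3498\right) = \left(- \frac{69310}{19}\right) \left(-2551\right) = \frac{176809810}{19} \approx 9.3058 \cdot 10^{6}$)
$\frac{1}{C} = \frac{1}{\frac{176809810}{19}} = \frac{19}{176809810}$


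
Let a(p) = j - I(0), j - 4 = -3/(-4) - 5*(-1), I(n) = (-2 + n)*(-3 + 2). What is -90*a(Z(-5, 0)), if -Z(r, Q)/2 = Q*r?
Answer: -1395/2 ≈ -697.50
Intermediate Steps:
I(n) = 2 - n (I(n) = (-2 + n)*(-1) = 2 - n)
Z(r, Q) = -2*Q*r
j = 39/4 (j = 4 + (-3/(-4) - 5*(-1)) = 4 + (-3*(-¼) + 5) = 4 + (¾ + 5) = 4 + 23/4 = 39/4 ≈ 9.7500)
a(p) = 31/4 (a(p) = 39/4 - (2 - 1*0) = 39/4 - (2 + 0) = 39/4 - 1*2 = 39/4 - 2 = 31/4)
-90*a(Z(-5, 0)) = -90*31/4 = -1395/2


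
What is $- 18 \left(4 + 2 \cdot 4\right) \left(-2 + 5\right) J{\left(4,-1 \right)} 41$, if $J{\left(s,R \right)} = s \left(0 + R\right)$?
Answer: $106272$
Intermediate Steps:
$J{\left(s,R \right)} = R s$ ($J{\left(s,R \right)} = s R = R s$)
$- 18 \left(4 + 2 \cdot 4\right) \left(-2 + 5\right) J{\left(4,-1 \right)} 41 = - 18 \left(4 + 2 \cdot 4\right) \left(-2 + 5\right) \left(\left(-1\right) 4\right) 41 = - 18 \left(4 + 8\right) 3 \left(-4\right) 41 = - 18 \cdot 12 \left(-12\right) 41 = \left(-18\right) \left(-144\right) 41 = 2592 \cdot 41 = 106272$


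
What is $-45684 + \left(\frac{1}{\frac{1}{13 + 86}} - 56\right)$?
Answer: $-45641$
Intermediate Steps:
$-45684 + \left(\frac{1}{\frac{1}{13 + 86}} - 56\right) = -45684 - \left(56 - \frac{1}{\frac{1}{99}}\right) = -45684 + \left(99 - 56\right) = -45684 + 43 = -45641$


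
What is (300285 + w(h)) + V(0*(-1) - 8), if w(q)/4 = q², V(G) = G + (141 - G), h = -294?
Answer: 646170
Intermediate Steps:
V(G) = 141
w(q) = 4*q²
(300285 + w(h)) + V(0*(-1) - 8) = (300285 + 4*(-294)²) + 141 = (300285 + 4*86436) + 141 = (300285 + 345744) + 141 = 646029 + 141 = 646170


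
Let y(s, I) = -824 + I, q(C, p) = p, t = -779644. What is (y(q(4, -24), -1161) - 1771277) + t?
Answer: -2552906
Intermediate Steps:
(y(q(4, -24), -1161) - 1771277) + t = ((-824 - 1161) - 1771277) - 779644 = (-1985 - 1771277) - 779644 = -1773262 - 779644 = -2552906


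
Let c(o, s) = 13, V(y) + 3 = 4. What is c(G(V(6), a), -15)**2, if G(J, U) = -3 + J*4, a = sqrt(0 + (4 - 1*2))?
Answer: 169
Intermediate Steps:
V(y) = 1 (V(y) = -3 + 4 = 1)
a = sqrt(2) (a = sqrt(0 + (4 - 2)) = sqrt(0 + 2) = sqrt(2) ≈ 1.4142)
G(J, U) = -3 + 4*J
c(G(V(6), a), -15)**2 = 13**2 = 169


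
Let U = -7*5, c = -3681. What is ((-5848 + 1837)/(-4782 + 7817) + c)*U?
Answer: 78230922/607 ≈ 1.2888e+5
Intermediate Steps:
U = -35
((-5848 + 1837)/(-4782 + 7817) + c)*U = ((-5848 + 1837)/(-4782 + 7817) - 3681)*(-35) = (-4011/3035 - 3681)*(-35) = -11175846/3035*(-35) = 78230922/607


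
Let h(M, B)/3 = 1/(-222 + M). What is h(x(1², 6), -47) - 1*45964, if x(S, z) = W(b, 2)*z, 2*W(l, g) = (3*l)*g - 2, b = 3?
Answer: -2665913/58 ≈ -45964.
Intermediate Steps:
W(l, g) = -1 + 3*g*l/2 (W(l, g) = ((3*l)*g - 2)/2 = (3*g*l - 2)/2 = (-2 + 3*g*l)/2 = -1 + 3*g*l/2)
x(S, z) = 8*z (x(S, z) = (-1 + (3/2)*2*3)*z = (-1 + 9)*z = 8*z)
h(M, B) = 3/(-222 + M)
h(x(1², 6), -47) - 1*45964 = 3/(-222 + 8*6) - 1*45964 = 3/(-222 + 48) - 45964 = 3/(-174) - 45964 = 3*(-1/174) - 45964 = -1/58 - 45964 = -2665913/58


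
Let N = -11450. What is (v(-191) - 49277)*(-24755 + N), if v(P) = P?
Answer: 1790988940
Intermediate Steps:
(v(-191) - 49277)*(-24755 + N) = (-191 - 49277)*(-24755 - 11450) = -49468*(-36205) = 1790988940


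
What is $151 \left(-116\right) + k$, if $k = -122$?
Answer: $-17638$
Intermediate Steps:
$151 \left(-116\right) + k = 151 \left(-116\right) - 122 = -17516 - 122 = -17638$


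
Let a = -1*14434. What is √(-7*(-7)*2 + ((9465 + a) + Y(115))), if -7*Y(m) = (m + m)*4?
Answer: 19*I*√679/7 ≈ 70.728*I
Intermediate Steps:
Y(m) = -8*m/7 (Y(m) = -(m + m)*4/7 = -2*m*4/7 = -8*m/7)
a = -14434
√(-7*(-7)*2 + ((9465 + a) + Y(115))) = √(-7*(-7)*2 + ((9465 - 14434) - 8/7*115)) = √(49*2 + (-4969 - 920/7)) = √(98 - 35703/7) = √(-35017/7) = 19*I*√679/7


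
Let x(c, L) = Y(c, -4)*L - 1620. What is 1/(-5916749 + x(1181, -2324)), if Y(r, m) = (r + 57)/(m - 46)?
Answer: -25/146520669 ≈ -1.7062e-7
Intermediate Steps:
Y(r, m) = (57 + r)/(-46 + m)
x(c, L) = -1620 + L*(-57/50 - c/50) (x(c, L) = ((57 + c)/(-46 - 4))*L - 1620 = ((57 + c)/(-50))*L - 1620 = (-(57 + c)/50)*L - 1620 = (-57/50 - c/50)*L - 1620 = L*(-57/50 - c/50) - 1620 = -1620 + L*(-57/50 - c/50))
1/(-5916749 + x(1181, -2324)) = 1/(-5916749 + (-1620 - 1/50*(-2324)*(57 + 1181))) = 1/(-5916749 + (-1620 - 1/50*(-2324)*1238)) = 1/(-5916749 + (-1620 + 1438556/25)) = 1/(-5916749 + 1398056/25) = 1/(-146520669/25) = -25/146520669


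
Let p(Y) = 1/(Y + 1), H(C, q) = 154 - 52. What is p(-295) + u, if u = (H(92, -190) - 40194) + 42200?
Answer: 619751/294 ≈ 2108.0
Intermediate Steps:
H(C, q) = 102
p(Y) = 1/(1 + Y)
u = 2108 (u = (102 - 40194) + 42200 = -40092 + 42200 = 2108)
p(-295) + u = 1/(1 - 295) + 2108 = 1/(-294) + 2108 = -1/294 + 2108 = 619751/294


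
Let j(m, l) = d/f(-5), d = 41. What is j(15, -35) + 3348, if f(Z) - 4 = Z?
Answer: 3307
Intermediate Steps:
f(Z) = 4 + Z
j(m, l) = -41 (j(m, l) = 41/(4 - 5) = 41/(-1) = 41*(-1) = -41)
j(15, -35) + 3348 = -41 + 3348 = 3307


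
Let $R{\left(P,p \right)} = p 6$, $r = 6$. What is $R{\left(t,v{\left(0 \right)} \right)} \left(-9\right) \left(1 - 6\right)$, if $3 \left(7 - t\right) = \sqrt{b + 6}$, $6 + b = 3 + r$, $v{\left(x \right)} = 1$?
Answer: $270$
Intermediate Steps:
$b = 3$ ($b = -6 + \left(3 + 6\right) = -6 + 9 = 3$)
$t = 6$ ($t = 7 - \frac{\sqrt{3 + 6}}{3} = 7 - \frac{\sqrt{9}}{3} = 7 - 1 = 6$)
$R{\left(P,p \right)} = 6 p$
$R{\left(t,v{\left(0 \right)} \right)} \left(-9\right) \left(1 - 6\right) = 6 \cdot 1 \left(-9\right) \left(1 - 6\right) = 6 \left(-9\right) \left(1 - 6\right) = \left(-54\right) \left(-5\right) = 270$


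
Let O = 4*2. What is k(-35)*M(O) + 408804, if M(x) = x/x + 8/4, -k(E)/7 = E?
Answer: 409539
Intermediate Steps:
O = 8
k(E) = -7*E
M(x) = 3 (M(x) = 1 + 8*(¼) = 1 + 2 = 3)
k(-35)*M(O) + 408804 = -7*(-35)*3 + 408804 = 245*3 + 408804 = 735 + 408804 = 409539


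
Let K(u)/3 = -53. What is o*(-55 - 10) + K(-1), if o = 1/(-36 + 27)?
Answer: -1366/9 ≈ -151.78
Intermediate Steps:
o = -⅑ (o = 1/(-9) = -⅑ ≈ -0.11111)
K(u) = -159 (K(u) = 3*(-53) = -159)
o*(-55 - 10) + K(-1) = -(-55 - 10)/9 - 159 = -⅑*(-65) - 159 = 65/9 - 159 = -1366/9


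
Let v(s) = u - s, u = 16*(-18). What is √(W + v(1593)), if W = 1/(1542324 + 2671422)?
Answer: 5*I*√148437278728306/1404582 ≈ 43.37*I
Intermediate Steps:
u = -288
v(s) = -288 - s
W = 1/4213746 ≈ 2.3732e-7
√(W + v(1593)) = √(1/4213746 + (-288 - 1*1593)) = √(1/4213746 + (-288 - 1593)) = √(1/4213746 - 1881) = √(-7926056225/4213746) = 5*I*√148437278728306/1404582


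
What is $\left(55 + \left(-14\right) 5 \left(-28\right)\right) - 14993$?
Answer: $-12978$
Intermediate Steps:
$\left(55 + \left(-14\right) 5 \left(-28\right)\right) - 14993 = \left(55 - -1960\right) - 14993 = \left(55 + 1960\right) - 14993 = 2015 - 14993 = -12978$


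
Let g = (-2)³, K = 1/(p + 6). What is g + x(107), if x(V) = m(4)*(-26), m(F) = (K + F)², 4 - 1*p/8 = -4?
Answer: -1046093/2450 ≈ -426.98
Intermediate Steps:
p = 64 (p = 32 - 8*(-4) = 32 + 32 = 64)
K = 1/70 (K = 1/(64 + 6) = 1/70 ≈ 0.014286)
m(F) = (1/70 + F)²
g = -8
x(V) = -1026493/2450 (x(V) = ((1 + 70*4)²/4900)*(-26) = ((1 + 280)²/4900)*(-26) = ((1/4900)*281²)*(-26) = ((1/4900)*78961)*(-26) = (78961/4900)*(-26) = -1026493/2450)
g + x(107) = -8 - 1026493/2450 = -1046093/2450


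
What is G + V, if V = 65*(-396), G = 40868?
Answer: 15128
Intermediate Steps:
V = -25740
G + V = 40868 - 25740 = 15128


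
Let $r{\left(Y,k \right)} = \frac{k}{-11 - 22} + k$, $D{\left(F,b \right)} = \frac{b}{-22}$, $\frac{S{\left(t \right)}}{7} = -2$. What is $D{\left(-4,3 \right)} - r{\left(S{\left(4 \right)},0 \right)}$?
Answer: $- \frac{3}{22} \approx -0.13636$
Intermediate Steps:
$S{\left(t \right)} = -14$ ($S{\left(t \right)} = 7 \left(-2\right) = -14$)
$D{\left(F,b \right)} = - \frac{b}{22}$ ($D{\left(F,b \right)} = b \left(- \frac{1}{22}\right) = - \frac{b}{22}$)
$r{\left(Y,k \right)} = \frac{32 k}{33}$ ($r{\left(Y,k \right)} = \frac{k}{-33} + k = - \frac{k}{33} + k = \frac{32 k}{33}$)
$D{\left(-4,3 \right)} - r{\left(S{\left(4 \right)},0 \right)} = \left(- \frac{1}{22}\right) 3 - \frac{32}{33} \cdot 0 = - \frac{3}{22} - 0 = - \frac{3}{22} + 0 = - \frac{3}{22}$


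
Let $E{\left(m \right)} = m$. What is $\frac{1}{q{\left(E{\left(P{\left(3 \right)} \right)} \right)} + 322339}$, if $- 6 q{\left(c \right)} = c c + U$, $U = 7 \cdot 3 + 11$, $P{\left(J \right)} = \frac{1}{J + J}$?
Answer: $\frac{216}{69624071} \approx 3.1024 \cdot 10^{-6}$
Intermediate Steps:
$P{\left(J \right)} = \frac{1}{2 J}$
$U = 32$ ($U = 21 + 11 = 32$)
$q{\left(c \right)} = - \frac{16}{3} - \frac{c^{2}}{6}$ ($q{\left(c \right)} = - \frac{c c + 32}{6} = - \frac{c^{2} + 32}{6} = - \frac{32 + c^{2}}{6} = - \frac{16}{3} - \frac{c^{2}}{6}$)
$\frac{1}{q{\left(E{\left(P{\left(3 \right)} \right)} \right)} + 322339} = \frac{1}{\left(- \frac{16}{3} - \frac{\left(\frac{1}{2 \cdot 3}\right)^{2}}{6}\right) + 322339} = \frac{1}{\left(- \frac{16}{3} - \frac{\left(\frac{1}{2} \cdot \frac{1}{3}\right)^{2}}{6}\right) + 322339} = \frac{1}{\left(- \frac{16}{3} - \frac{1}{6 \cdot 36}\right) + 322339} = \frac{1}{\left(- \frac{16}{3} - \frac{1}{216}\right) + 322339} = \frac{1}{- \frac{1153}{216} + 322339} = \frac{1}{\frac{69624071}{216}} = \frac{216}{69624071}$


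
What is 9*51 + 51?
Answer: 510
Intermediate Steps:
9*51 + 51 = 459 + 51 = 510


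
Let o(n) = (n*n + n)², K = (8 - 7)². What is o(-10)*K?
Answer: 8100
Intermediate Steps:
K = 1 (K = 1² = 1)
o(n) = (n + n²)² (o(n) = (n² + n)² = (n + n²)²)
o(-10)*K = ((-10)²*(1 - 10)²)*1 = (100*(-9)²)*1 = (100*81)*1 = 8100*1 = 8100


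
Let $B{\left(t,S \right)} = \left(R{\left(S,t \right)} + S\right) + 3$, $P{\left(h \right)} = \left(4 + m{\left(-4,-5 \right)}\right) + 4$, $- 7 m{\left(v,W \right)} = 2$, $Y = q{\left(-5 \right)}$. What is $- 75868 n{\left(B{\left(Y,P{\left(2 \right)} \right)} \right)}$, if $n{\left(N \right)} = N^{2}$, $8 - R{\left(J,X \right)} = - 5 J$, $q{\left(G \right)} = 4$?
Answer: $- \frac{12199650268}{49} \approx -2.4897 \cdot 10^{8}$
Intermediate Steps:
$Y = 4$
$m{\left(v,W \right)} = - \frac{2}{7}$ ($m{\left(v,W \right)} = \left(- \frac{1}{7}\right) 2 = - \frac{2}{7}$)
$R{\left(J,X \right)} = 8 + 5 J$ ($R{\left(J,X \right)} = 8 - - 5 J = 8 + 5 J$)
$P{\left(h \right)} = \frac{54}{7}$ ($P{\left(h \right)} = \left(4 - \frac{2}{7}\right) + 4 = \frac{26}{7} + 4 = \frac{54}{7}$)
$B{\left(t,S \right)} = 11 + 6 S$ ($B{\left(t,S \right)} = \left(\left(8 + 5 S\right) + S\right) + 3 = \left(8 + 6 S\right) + 3 = 11 + 6 S$)
$- 75868 n{\left(B{\left(Y,P{\left(2 \right)} \right)} \right)} = - 75868 \left(11 + 6 \cdot \frac{54}{7}\right)^{2} = - 75868 \left(11 + \frac{324}{7}\right)^{2} = - 75868 \left(\frac{401}{7}\right)^{2} = \left(-75868\right) \frac{160801}{49} = - \frac{12199650268}{49}$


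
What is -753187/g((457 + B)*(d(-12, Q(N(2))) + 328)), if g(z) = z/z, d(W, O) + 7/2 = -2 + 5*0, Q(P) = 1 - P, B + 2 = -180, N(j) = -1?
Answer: -753187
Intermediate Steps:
B = -182 (B = -2 - 180 = -182)
d(W, O) = -11/2 (d(W, O) = -7/2 + (-2 + 5*0) = -7/2 + (-2 + 0) = -7/2 - 2 = -11/2)
g(z) = 1
-753187/g((457 + B)*(d(-12, Q(N(2))) + 328)) = -753187/1 = -753187*1 = -753187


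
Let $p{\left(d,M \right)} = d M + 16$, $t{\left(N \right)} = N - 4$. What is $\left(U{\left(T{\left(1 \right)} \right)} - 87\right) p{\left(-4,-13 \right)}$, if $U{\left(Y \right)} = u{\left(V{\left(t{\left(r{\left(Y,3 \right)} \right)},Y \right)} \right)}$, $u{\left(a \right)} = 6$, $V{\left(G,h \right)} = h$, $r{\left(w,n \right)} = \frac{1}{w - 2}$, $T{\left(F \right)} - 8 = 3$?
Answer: $-5508$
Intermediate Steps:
$T{\left(F \right)} = 11$ ($T{\left(F \right)} = 8 + 3 = 11$)
$r{\left(w,n \right)} = \frac{1}{-2 + w}$
$t{\left(N \right)} = -4 + N$
$p{\left(d,M \right)} = 16 + M d$ ($p{\left(d,M \right)} = M d + 16 = 16 + M d$)
$U{\left(Y \right)} = 6$
$\left(U{\left(T{\left(1 \right)} \right)} - 87\right) p{\left(-4,-13 \right)} = \left(6 - 87\right) \left(16 - -52\right) = - 81 \left(16 + 52\right) = \left(-81\right) 68 = -5508$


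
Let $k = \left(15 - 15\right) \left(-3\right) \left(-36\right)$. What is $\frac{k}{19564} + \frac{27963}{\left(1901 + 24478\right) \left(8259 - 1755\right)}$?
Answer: $\frac{3107}{19063224} \approx 0.00016298$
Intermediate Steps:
$k = 0$ ($k = \left(15 - 15\right) \left(-3\right) \left(-36\right) = 0 \left(-3\right) \left(-36\right) = 0 \left(-36\right) = 0$)
$\frac{k}{19564} + \frac{27963}{\left(1901 + 24478\right) \left(8259 - 1755\right)} = \frac{0}{19564} + \frac{27963}{\left(1901 + 24478\right) \left(8259 - 1755\right)} = 0 \cdot \frac{1}{19564} + \frac{27963}{26379 \cdot 6504} = 0 + \frac{27963}{171569016} = 0 + 27963 \cdot \frac{1}{171569016} = 0 + \frac{3107}{19063224} = \frac{3107}{19063224}$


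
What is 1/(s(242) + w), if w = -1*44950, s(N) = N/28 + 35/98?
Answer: -1/44941 ≈ -2.2251e-5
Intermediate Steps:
s(N) = 5/14 + N/28 (s(N) = N*(1/28) + 35*(1/98) = N/28 + 5/14 = 5/14 + N/28)
w = -44950
1/(s(242) + w) = 1/((5/14 + (1/28)*242) - 44950) = 1/((5/14 + 121/14) - 44950) = 1/(9 - 44950) = 1/(-44941) = -1/44941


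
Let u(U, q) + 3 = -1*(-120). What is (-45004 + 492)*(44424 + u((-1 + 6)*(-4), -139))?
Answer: -1982608992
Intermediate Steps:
u(U, q) = 117 (u(U, q) = -3 - 1*(-120) = -3 + 120 = 117)
(-45004 + 492)*(44424 + u((-1 + 6)*(-4), -139)) = (-45004 + 492)*(44424 + 117) = -44512*44541 = -1982608992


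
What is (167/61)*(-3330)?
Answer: -556110/61 ≈ -9116.6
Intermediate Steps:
(167/61)*(-3330) = -556110/61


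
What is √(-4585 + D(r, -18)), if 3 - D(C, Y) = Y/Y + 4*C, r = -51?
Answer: I*√4379 ≈ 66.174*I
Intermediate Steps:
D(C, Y) = 2 - 4*C (D(C, Y) = 3 - (Y/Y + 4*C) = 3 - (1 + 4*C) = 3 + (-1 - 4*C) = 2 - 4*C)
√(-4585 + D(r, -18)) = √(-4585 + (2 - 4*(-51))) = √(-4585 + (2 + 204)) = √(-4585 + 206) = √(-4379) = I*√4379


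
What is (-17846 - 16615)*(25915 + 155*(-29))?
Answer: -738154620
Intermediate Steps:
(-17846 - 16615)*(25915 + 155*(-29)) = -34461*(25915 - 4495) = -34461*21420 = -738154620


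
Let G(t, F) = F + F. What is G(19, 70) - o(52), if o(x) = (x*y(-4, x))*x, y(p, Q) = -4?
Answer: 10956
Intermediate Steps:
G(t, F) = 2*F
o(x) = -4*x² (o(x) = (x*(-4))*x = (-4*x)*x = -4*x²)
G(19, 70) - o(52) = 2*70 - (-4)*52² = 140 - (-4)*2704 = 140 - 1*(-10816) = 140 + 10816 = 10956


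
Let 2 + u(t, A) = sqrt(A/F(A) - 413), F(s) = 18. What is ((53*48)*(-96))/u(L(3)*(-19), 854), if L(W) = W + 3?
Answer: 2198016/1663 + 366336*I*sqrt(3290)/1663 ≈ 1321.7 + 12635.0*I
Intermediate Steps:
L(W) = 3 + W
u(t, A) = -2 + sqrt(-413 + A/18) (u(t, A) = -2 + sqrt(A/18 - 413) = -2 + sqrt(-413 + A/18))
((53*48)*(-96))/u(L(3)*(-19), 854) = ((53*48)*(-96))/(-2 + sqrt(-14868 + 2*854)/6) = (2544*(-96))/(-2 + sqrt(-14868 + 1708)/6) = -244224/(-2 + sqrt(-13160)/6) = -244224/(-2 + (2*I*sqrt(3290))/6) = -244224/(-2 + I*sqrt(3290)/3)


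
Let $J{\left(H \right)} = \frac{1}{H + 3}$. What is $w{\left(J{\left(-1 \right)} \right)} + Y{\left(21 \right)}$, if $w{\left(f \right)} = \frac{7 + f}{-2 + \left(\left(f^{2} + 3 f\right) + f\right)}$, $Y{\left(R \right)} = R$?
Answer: $51$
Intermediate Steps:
$J{\left(H \right)} = \frac{1}{3 + H}$
$w{\left(f \right)} = \frac{7 + f}{-2 + f^{2} + 4 f}$ ($w{\left(f \right)} = \frac{7 + f}{-2 + \left(f^{2} + 4 f\right)} = \frac{7 + f}{-2 + f^{2} + 4 f}$)
$w{\left(J{\left(-1 \right)} \right)} + Y{\left(21 \right)} = \frac{7 + \frac{1}{3 - 1}}{-2 + \left(\frac{1}{3 - 1}\right)^{2} + \frac{4}{3 - 1}} + 21 = \frac{7 + \frac{1}{2}}{-2 + \left(\frac{1}{2}\right)^{2} + \frac{4}{2}} + 21 = \frac{7 + \frac{1}{2}}{-2 + \left(\frac{1}{2}\right)^{2} + 4 \cdot \frac{1}{2}} + 21 = \frac{1}{-2 + \frac{1}{4} + 2} \cdot \frac{15}{2} + 21 = \frac{1}{\frac{1}{4}} \cdot \frac{15}{2} + 21 = 4 \cdot \frac{15}{2} + 21 = 30 + 21 = 51$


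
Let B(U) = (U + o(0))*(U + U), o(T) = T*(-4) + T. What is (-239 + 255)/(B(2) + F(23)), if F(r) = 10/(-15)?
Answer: 24/11 ≈ 2.1818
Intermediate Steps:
o(T) = -3*T (o(T) = -4*T + T = -3*T)
B(U) = 2*U² (B(U) = (U - 3*0)*(U + U) = (U + 0)*(2*U) = U*(2*U) = 2*U²)
F(r) = -⅔ (F(r) = 10*(-1/15) = -⅔)
(-239 + 255)/(B(2) + F(23)) = (-239 + 255)/(2*2² - ⅔) = 16/(2*4 - ⅔) = 16/(8 - ⅔) = 16/(22/3) = 16*(3/22) = 24/11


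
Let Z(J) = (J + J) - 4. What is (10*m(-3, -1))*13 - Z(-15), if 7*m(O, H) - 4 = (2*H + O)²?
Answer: 4008/7 ≈ 572.57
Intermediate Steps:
Z(J) = -4 + 2*J (Z(J) = 2*J - 4 = -4 + 2*J)
m(O, H) = 4/7 + (O + 2*H)²/7 (m(O, H) = 4/7 + (2*H + O)²/7 = 4/7 + (O + 2*H)²/7)
(10*m(-3, -1))*13 - Z(-15) = (10*(4/7 + (-3 + 2*(-1))²/7))*13 - (-4 + 2*(-15)) = (10*(4/7 + (-3 - 2)²/7))*13 - (-4 - 30) = (10*(4/7 + (⅐)*(-5)²))*13 - 1*(-34) = (10*(4/7 + (⅐)*25))*13 + 34 = (10*(4/7 + 25/7))*13 + 34 = (10*(29/7))*13 + 34 = (290/7)*13 + 34 = 3770/7 + 34 = 4008/7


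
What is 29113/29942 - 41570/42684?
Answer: -253706/159755541 ≈ -0.0015881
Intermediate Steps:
29113/29942 - 41570/42684 = 29113*(1/29942) - 41570*1/42684 = 29113/29942 - 20785/21342 = -253706/159755541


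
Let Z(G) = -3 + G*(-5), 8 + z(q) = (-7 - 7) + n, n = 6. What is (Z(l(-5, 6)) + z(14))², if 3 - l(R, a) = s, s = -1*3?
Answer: 2401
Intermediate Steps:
s = -3
z(q) = -16 (z(q) = -8 + ((-7 - 7) + 6) = -8 + (-14 + 6) = -8 - 8 = -16)
l(R, a) = 6 (l(R, a) = 3 - 1*(-3) = 3 + 3 = 6)
Z(G) = -3 - 5*G
(Z(l(-5, 6)) + z(14))² = ((-3 - 5*6) - 16)² = ((-3 - 30) - 16)² = (-33 - 16)² = (-49)² = 2401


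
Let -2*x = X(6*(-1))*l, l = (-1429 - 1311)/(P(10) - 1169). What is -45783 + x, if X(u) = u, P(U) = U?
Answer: -53054277/1159 ≈ -45776.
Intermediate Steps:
l = 2740/1159 (l = (-1429 - 1311)/(10 - 1169) = -2740/(-1159) = -2740*(-1/1159) = 2740/1159 ≈ 2.3641)
x = 8220/1159 (x = -6*(-1)*2740/(2*1159) = -(-3)*2740/1159 = -½*(-16440/1159) = 8220/1159 ≈ 7.0923)
-45783 + x = -45783 + 8220/1159 = -53054277/1159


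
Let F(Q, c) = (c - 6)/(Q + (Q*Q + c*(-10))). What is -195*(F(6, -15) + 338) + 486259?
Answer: 26903701/64 ≈ 4.2037e+5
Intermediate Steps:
F(Q, c) = (-6 + c)/(Q + Q**2 - 10*c) (F(Q, c) = (-6 + c)/(Q + (Q**2 - 10*c)) = (-6 + c)/(Q + Q**2 - 10*c))
-195*(F(6, -15) + 338) + 486259 = -195*((-6 - 15)/(6 + 6**2 - 10*(-15)) + 338) + 486259 = -195*(-21/(6 + 36 + 150) + 338) + 486259 = -195*(-21/192 + 338) + 486259 = -195*((1/192)*(-21) + 338) + 486259 = -195*(-7/64 + 338) + 486259 = -195*21625/64 + 486259 = -4216875/64 + 486259 = 26903701/64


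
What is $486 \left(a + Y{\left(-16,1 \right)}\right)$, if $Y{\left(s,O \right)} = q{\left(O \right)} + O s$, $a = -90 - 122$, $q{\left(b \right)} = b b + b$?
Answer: $-109836$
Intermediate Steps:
$q{\left(b \right)} = b + b^{2}$ ($q{\left(b \right)} = b^{2} + b = b + b^{2}$)
$a = -212$
$Y{\left(s,O \right)} = O s + O \left(1 + O\right)$ ($Y{\left(s,O \right)} = O \left(1 + O\right) + O s = O s + O \left(1 + O\right)$)
$486 \left(a + Y{\left(-16,1 \right)}\right) = 486 \left(-212 + 1 \left(1 + 1 - 16\right)\right) = 486 \left(-212 + 1 \left(-14\right)\right) = 486 \left(-212 - 14\right) = 486 \left(-226\right) = -109836$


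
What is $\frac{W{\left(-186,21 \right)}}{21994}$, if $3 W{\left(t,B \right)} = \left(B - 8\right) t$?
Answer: $- \frac{403}{10997} \approx -0.036646$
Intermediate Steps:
$W{\left(t,B \right)} = \frac{t \left(-8 + B\right)}{3}$ ($W{\left(t,B \right)} = \frac{\left(B - 8\right) t}{3} = \frac{\left(-8 + B\right) t}{3} = \frac{t \left(-8 + B\right)}{3}$)
$\frac{W{\left(-186,21 \right)}}{21994} = \frac{\frac{1}{3} \left(-186\right) \left(-8 + 21\right)}{21994} = \frac{1}{3} \left(-186\right) 13 \cdot \frac{1}{21994} = \left(-806\right) \frac{1}{21994} = - \frac{403}{10997}$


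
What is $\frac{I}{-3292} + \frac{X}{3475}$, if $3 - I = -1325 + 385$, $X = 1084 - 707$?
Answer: $- \frac{2035841}{11439700} \approx -0.17796$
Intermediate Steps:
$X = 377$ ($X = 1084 - 707 = 377$)
$I = 943$ ($I = 3 - \left(-1325 + 385\right) = 3 - -940 = 3 + 940 = 943$)
$\frac{I}{-3292} + \frac{X}{3475} = \frac{943}{-3292} + \frac{377}{3475} = 943 \left(- \frac{1}{3292}\right) + 377 \cdot \frac{1}{3475} = - \frac{943}{3292} + \frac{377}{3475} = - \frac{2035841}{11439700}$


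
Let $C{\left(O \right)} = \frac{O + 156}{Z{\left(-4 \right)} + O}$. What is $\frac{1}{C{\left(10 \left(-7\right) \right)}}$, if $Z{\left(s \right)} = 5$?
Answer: $- \frac{65}{86} \approx -0.75581$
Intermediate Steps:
$C{\left(O \right)} = \frac{156 + O}{5 + O}$ ($C{\left(O \right)} = \frac{O + 156}{5 + O} = \frac{156 + O}{5 + O}$)
$\frac{1}{C{\left(10 \left(-7\right) \right)}} = \frac{1}{\frac{1}{5 + 10 \left(-7\right)} \left(156 + 10 \left(-7\right)\right)} = \frac{1}{\frac{1}{5 - 70} \left(156 - 70\right)} = \frac{1}{\frac{1}{-65} \cdot 86} = \frac{1}{\left(- \frac{1}{65}\right) 86} = \frac{1}{- \frac{86}{65}} = - \frac{65}{86}$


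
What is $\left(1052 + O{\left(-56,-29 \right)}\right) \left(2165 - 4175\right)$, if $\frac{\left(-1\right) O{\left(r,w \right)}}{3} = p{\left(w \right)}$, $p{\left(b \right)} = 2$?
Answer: $-2102460$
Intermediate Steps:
$O{\left(r,w \right)} = -6$ ($O{\left(r,w \right)} = \left(-3\right) 2 = -6$)
$\left(1052 + O{\left(-56,-29 \right)}\right) \left(2165 - 4175\right) = \left(1052 - 6\right) \left(2165 - 4175\right) = 1046 \left(-2010\right) = -2102460$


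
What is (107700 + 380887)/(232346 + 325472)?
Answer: 488587/557818 ≈ 0.87589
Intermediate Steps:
(107700 + 380887)/(232346 + 325472) = 488587/557818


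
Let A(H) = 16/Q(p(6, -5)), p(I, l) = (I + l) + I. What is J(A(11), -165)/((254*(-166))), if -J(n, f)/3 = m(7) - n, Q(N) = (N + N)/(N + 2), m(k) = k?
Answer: -69/295148 ≈ -0.00023378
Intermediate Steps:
p(I, l) = l + 2*I
Q(N) = 2*N/(2 + N) (Q(N) = (2*N)/(2 + N) = 2*N/(2 + N))
A(H) = 72/7 (A(H) = 16/((2*(-5 + 2*6)/(2 + (-5 + 2*6)))) = 16/((2*(-5 + 12)/(2 + (-5 + 12)))) = 16/((2*7/(2 + 7))) = 16/((2*7/9)) = 16/((2*7*(⅑))) = 16/(14/9) = 16*(9/14) = 72/7)
J(n, f) = -21 + 3*n (J(n, f) = -3*(7 - n) = -21 + 3*n)
J(A(11), -165)/((254*(-166))) = (-21 + 3*(72/7))/((254*(-166))) = (-21 + 216/7)/(-42164) = (69/7)*(-1/42164) = -69/295148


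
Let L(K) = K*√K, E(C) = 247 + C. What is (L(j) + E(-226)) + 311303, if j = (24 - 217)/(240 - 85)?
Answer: 311324 - 193*I*√29915/24025 ≈ 3.1132e+5 - 1.3894*I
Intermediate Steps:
j = -193/155 ≈ -1.2452
L(K) = K^(3/2)
(L(j) + E(-226)) + 311303 = ((-193/155)^(3/2) + (247 - 226)) + 311303 = (-193*I*√29915/24025 + 21) + 311303 = (21 - 193*I*√29915/24025) + 311303 = 311324 - 193*I*√29915/24025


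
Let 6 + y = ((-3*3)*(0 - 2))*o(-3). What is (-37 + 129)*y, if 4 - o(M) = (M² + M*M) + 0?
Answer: -23736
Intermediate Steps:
o(M) = 4 - 2*M² (o(M) = 4 - ((M² + M*M) + 0) = 4 - ((M² + M²) + 0) = 4 - (2*M² + 0) = 4 - 2*M²)
y = -258 (y = -6 + ((-3*3)*(0 - 2))*(4 - 2*(-3)²) = -6 + (-9*(-2))*(4 - 2*9) = -6 + 18*(4 - 18) = -6 + 18*(-14) = -6 - 252 = -258)
(-37 + 129)*y = (-37 + 129)*(-258) = 92*(-258) = -23736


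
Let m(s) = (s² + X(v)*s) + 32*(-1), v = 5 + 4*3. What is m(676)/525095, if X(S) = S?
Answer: 468436/525095 ≈ 0.89210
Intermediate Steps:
v = 17 (v = 5 + 12 = 17)
m(s) = -32 + s² + 17*s (m(s) = (s² + 17*s) + 32*(-1) = (s² + 17*s) - 32 = -32 + s² + 17*s)
m(676)/525095 = (-32 + 676² + 17*676)/525095 = (-32 + 456976 + 11492)*(1/525095) = 468436*(1/525095) = 468436/525095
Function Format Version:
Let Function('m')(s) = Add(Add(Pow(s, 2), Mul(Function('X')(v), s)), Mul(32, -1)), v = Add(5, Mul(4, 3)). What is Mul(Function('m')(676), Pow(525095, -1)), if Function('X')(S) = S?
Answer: Rational(468436, 525095) ≈ 0.89210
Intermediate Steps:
v = 17 (v = Add(5, 12) = 17)
Function('m')(s) = Add(-32, Pow(s, 2), Mul(17, s)) (Function('m')(s) = Add(Add(Pow(s, 2), Mul(17, s)), Mul(32, -1)) = Add(Add(Pow(s, 2), Mul(17, s)), -32) = Add(-32, Pow(s, 2), Mul(17, s)))
Mul(Function('m')(676), Pow(525095, -1)) = Mul(Add(-32, Pow(676, 2), Mul(17, 676)), Pow(525095, -1)) = Mul(Add(-32, 456976, 11492), Rational(1, 525095)) = Mul(468436, Rational(1, 525095)) = Rational(468436, 525095)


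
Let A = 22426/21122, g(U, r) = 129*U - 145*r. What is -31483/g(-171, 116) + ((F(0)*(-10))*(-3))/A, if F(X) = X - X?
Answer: 31483/38879 ≈ 0.80977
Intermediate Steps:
F(X) = 0
g(U, r) = -145*r + 129*U
A = 11213/10561 (A = 22426*(1/21122) = 11213/10561 ≈ 1.0617)
-31483/g(-171, 116) + ((F(0)*(-10))*(-3))/A = -31483/(-145*116 + 129*(-171)) + ((0*(-10))*(-3))/(11213/10561) = -31483/(-16820 - 22059) + (0*(-3))*(10561/11213) = -31483/(-38879) + 0*(10561/11213) = -31483*(-1/38879) + 0 = 31483/38879 + 0 = 31483/38879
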